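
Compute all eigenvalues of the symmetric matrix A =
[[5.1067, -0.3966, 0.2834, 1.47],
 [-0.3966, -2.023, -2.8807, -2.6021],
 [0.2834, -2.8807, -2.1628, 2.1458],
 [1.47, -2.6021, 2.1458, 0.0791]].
sigma(A) ≈ {-5, -3, 3, 6}

A is real symmetric, so its spectrum consists of real eigenvalues. Expanding the characteristic polynomial of the displayed matrix gives
  det(λ I - A) = p(λ) = λ^4 + (-1)λ^3 + (-39)λ^2 + (9)λ + (269.9947).
Solving p(λ) = 0 yields eigenvalues ≈ -5, -3, 3, 6. (A is shown rounded to 4 decimals, so these recover the underlying integer eigenvalues to within that precision.)
Verification: the trace of A = 1 equals the sum of eigenvalues 1, and det(A) ≈ 269.9947 matches the eigenvalue product 270.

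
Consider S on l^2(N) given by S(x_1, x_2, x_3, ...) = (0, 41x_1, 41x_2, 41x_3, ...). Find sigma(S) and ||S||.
sigma(S) = closed disk {z in C : |z| ≤ 41}; ||S|| = 41

Note S = 41·U where U is the unit right shift (U x)_k = x_{k-1} (with x_0 := 0); so ||S|| = 41||U|| and sigma(S) = 41·sigma(U). ||S x||^2 = sum_{k≥1} |41x_k|^2 = 1681||x||^2, so ||S|| = 41 and sigma(S) ⊂ {|z| ≤ 41}. For any |lambda| < 41, the equation (S - lambda I) x = 0 forces x_1 = 0, then 41x_k = lambda x_{k+1} ⇒ x = 0, so S has no eigenvalues. But (S - lambda I) is not surjective for |lambda| < 41: solving (S - lambda I) x = e_1 would require x_n proportional to (lambda/41)^(-n), which is not in l^2. So every |lambda| < 41 lies in the residual spectrum. The boundary |lambda| = 41 is in the approximate point spectrum (the spectrum is closed). Hence sigma(S) is the closed disk of radius 41.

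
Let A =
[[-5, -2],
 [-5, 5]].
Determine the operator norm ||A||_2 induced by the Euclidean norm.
||A||_2 = sqrt((79 + sqrt(1341))/2) ≈ 7.6033 (= sqrt(largest eigenvalue of A^T A))

||A||_2 = sigma_max(A) = sqrt(lambda_max(A^T A)). Form the symmetric matrix M = A^T A =
[[50, -15],
 [-15, 29]].
Its characteristic polynomial (trace, determinant of M give the coefficients) is
  p(λ) = det(λ I - M) = λ^2 - 79λ + 1225.
For λ^2 - 79λ + 1225 the discriminant is 1341. It is nonnegative but not a perfect square, so the roots are real and irrational: λ = (79 ± sqrt(1341))/2 ≈ 57.8098, 21.1902.
So the eigenvalues of A^T A are ≈ 21.1902, 57.8098 (all ≥ 0, as they must be for A^T A). The largest is λ_max = (79 + sqrt(1341))/2 ≈ 57.8098, hence ||A||_2 = sqrt(λ_max) = sqrt((79 + sqrt(1341))/2) ≈ 7.6033.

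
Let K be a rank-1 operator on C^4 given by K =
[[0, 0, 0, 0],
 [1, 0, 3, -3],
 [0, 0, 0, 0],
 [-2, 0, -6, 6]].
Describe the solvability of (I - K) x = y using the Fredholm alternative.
(I - K) is invertible (det(I - K) = -5 ≠ 0), so for every y in C^4 the equation (I - K) x = y has a unique solution.

K has rank 1, so it is an outer product K = u v^T: every row of K is a multiple of one row vector. Reading off the entries, u = (0, 1, 0, -2) and v = (1, 0, 3, -3) (row i of K equals u_i·v^T). A rank-one matrix u v^T satisfies K u = u (v·u) and kills the (3)-dimensional subspace v^⊥, so its characteristic polynomial is lambda^3 (lambda - v·u) with v·u = tr K = 6. Hence the eigenvalues of I - K are 1 (multiplicity 3) and 1 - (6) = -5, so det(I - K) = -5. (Direct check: I - K =
[[1, 0, 0, 0],
 [-1, 1, -3, 3],
 [0, 0, 1, 0],
 [2, 0, 6, -5]]
has determinant -5.) The finite-dimensional Fredholm alternative says: either (I - K) is invertible, or ker(I - K) ≠ {0} and then range(I - K) = ker((I - K)^*)^⊥, with dim ker(I - K) = dim ker((I - K)^*). Since det(I - K) ≠ 0, 1 is not an eigenvalue of K and ker(I - K) = {0}, so we are in the first case: for every y there is a unique x = (I - K)^(-1) y. Explicitly, by the Sherman–Morrison formula, (I - u v^T)^(-1) = I + u v^T/(1 - v·u), i.e. (I - K)^(-1) = I + K/(-5).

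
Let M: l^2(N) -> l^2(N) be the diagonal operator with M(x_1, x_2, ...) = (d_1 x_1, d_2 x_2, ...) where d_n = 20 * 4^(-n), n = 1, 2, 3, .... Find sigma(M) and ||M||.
sigma(M) = {20 * 4^(-n) : n ≥ 1} ∪ {0}; ||M|| = 5

A bounded diagonal operator on l^2 with diagonal entries d_n has spectrum equal to the closure of {d_n : n ≥ 1}: every d_n is an eigenvalue (with eigenvector e_n), so {d_n} ⊂ sigma(M); the spectrum is closed, so its closure is too; and for lambda not in the closure, (M - lambda I) has bounded inverse (the diagonal entries 1/(d_n - lambda) are bounded). For our sequence d_n = 20 * 4^(-n), n = 1, 2, 3, ...:
  - {d_n} = {20 * 4^(-n) : n ≥ 1}; the only limit point is 0
  - closure = {20 * 4^(-n) : n ≥ 1} ∪ {0}
For the norm: a diagonal operator has ||M|| = sup_n |d_n|. Here d_n = 20 * 4^(-n) is positive and decreasing, so sup_n |d_n| = d_1 = 20/4 = 5. So ||M|| = 5.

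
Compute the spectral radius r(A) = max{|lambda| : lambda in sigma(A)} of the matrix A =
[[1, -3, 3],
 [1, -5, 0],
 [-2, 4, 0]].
r(A) ≈ 4.0962

The eigenvalues of A are the roots of its characteristic polynomial. With M = A (coefficients from the trace, the sum of principal 2x2 minors, and det A):
  p(λ) = det(λ I - M) = λ^3 + 4λ^2 + 4λ + 18.
No integer candidate from the rational root theorem (±divisors of 18) is a root, so the roots are irrational. The cubic discriminant is Δ = -8172 < 0, so there is one real root and a complex-conjugate pair. p(-5) = -27 and p(-4) = 2 have opposite signs, so a root lies in (-5, -4); Newton's method refines it to λ ≈ -4.0962. Dividing out (λ - (-4.0962)) leaves approximately λ^2 - 0.0962λ + 4.3943. For λ^2 - 0.0962λ + 4.3943 the discriminant is -17.5678. It is negative, so the remaining roots are the complex-conjugate pair λ ≈ 0.0481 ± 2.0957i. Their product equals the constant term, so |λ|^2 ≈ 4.3943 and |λ| ≈ 2.0962.
Thus the eigenvalues (to 4 decimals) are -4.0962 (modulus 4.0962); 0.0481 ± 2.0957i (modulus 2.0962). The spectral radius is the largest modulus: r(A) ≈ 4.0962. (Cross-check: r(A) ≤ ||A||_2 ≈ 7.5548; equality holds whenever A is normal, though it can also hold for some non-normal A.)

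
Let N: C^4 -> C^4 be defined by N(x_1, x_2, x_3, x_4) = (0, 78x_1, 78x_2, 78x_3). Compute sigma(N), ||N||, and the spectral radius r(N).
sigma(N) = {0}; ||N|| = 78; r(N) = 0. (N is nilpotent with N^4 = 0.)

On C^4, N is a strictly lower-triangular matrix with 78 on the subdiagonal and zeros elsewhere, so its characteristic polynomial is lambda^4 and every eigenvalue is 0: sigma(N) = {0}. For the operator norm, N e_i = 78e_{i+1} for i = 1, ..., 3 and N e_4 = 0, so the singular values of N are 78 (with multiplicity 3) and 0; hence ||N|| = 78. The spectral radius r(N) = max|lambda| = 0. Note ||N|| > r(N) — characteristic of non-normal nilpotent operators. Indeed N^4 = 0.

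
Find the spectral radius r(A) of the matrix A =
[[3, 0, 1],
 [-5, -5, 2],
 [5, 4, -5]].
r(A) = (5 + sqrt(137))/2 ≈ 8.3523

The eigenvalues of A are the roots of its characteristic polynomial. With M = A (coefficients from the trace, the sum of principal 2x2 minors, and det A):
  p(λ) = det(λ I - M) = λ^3 + 7λ^2 - 18λ - 56.
By the rational root theorem any rational root is an integer divisor of 56. Testing λ = -2: p(-2) = -8 + 28 + 36 - 56 = 0, so λ = -2 is a root. Dividing out (λ + 2) leaves p(λ) = (λ + 2)(λ^2 + 5λ - 28). For λ^2 + 5λ - 28 the discriminant is 137. It is nonnegative but not a perfect square, so the roots are real and irrational: λ = (-5 ± sqrt(137))/2 ≈ 3.3523, -8.3523.
Thus the eigenvalues (to 4 decimals) are 3.3523 (modulus 3.3523); -8.3523 (modulus 8.3523); -2 (modulus 2). The spectral radius is the largest modulus: r(A) = (5 + sqrt(137))/2 ≈ 8.3523. (Cross-check: r(A) ≤ ||A||_2 ≈ 10.8509; equality holds whenever A is normal, though it can also hold for some non-normal A.)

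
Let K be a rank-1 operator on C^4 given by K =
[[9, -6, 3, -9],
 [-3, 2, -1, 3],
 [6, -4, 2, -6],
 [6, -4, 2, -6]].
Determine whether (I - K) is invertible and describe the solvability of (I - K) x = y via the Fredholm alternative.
(I - K) is invertible (det(I - K) = -6 ≠ 0), so for every y in C^4 the equation (I - K) x = y has a unique solution.

K has rank 1, so it is an outer product K = u v^T: every row of K is a multiple of one row vector. Reading off the entries, u = (3, -1, 2, 2) and v = (3, -2, 1, -3) (row i of K equals u_i·v^T). A rank-one matrix u v^T satisfies K u = u (v·u) and kills the (3)-dimensional subspace v^⊥, so its characteristic polynomial is lambda^3 (lambda - v·u) with v·u = tr K = 7. Hence the eigenvalues of I - K are 1 (multiplicity 3) and 1 - (7) = -6, so det(I - K) = -6. (Direct check: I - K =
[[-8, 6, -3, 9],
 [3, -1, 1, -3],
 [-6, 4, -1, 6],
 [-6, 4, -2, 7]]
has determinant -6.) The finite-dimensional Fredholm alternative says: either (I - K) is invertible, or ker(I - K) ≠ {0} and then range(I - K) = ker((I - K)^*)^⊥, with dim ker(I - K) = dim ker((I - K)^*). Since det(I - K) ≠ 0, 1 is not an eigenvalue of K and ker(I - K) = {0}, so we are in the first case: for every y there is a unique x = (I - K)^(-1) y. Explicitly, by the Sherman–Morrison formula, (I - u v^T)^(-1) = I + u v^T/(1 - v·u), i.e. (I - K)^(-1) = I + K/(-6).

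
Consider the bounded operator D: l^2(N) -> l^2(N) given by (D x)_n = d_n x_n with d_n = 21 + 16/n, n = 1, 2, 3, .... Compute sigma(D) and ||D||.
sigma(D) = {21 + 16/n : n ≥ 1} ∪ {21}; ||D|| = 37

A bounded diagonal operator on l^2 with diagonal entries d_n has spectrum equal to the closure of {d_n : n ≥ 1}: every d_n is an eigenvalue (with eigenvector e_n), so {d_n} ⊂ sigma(D); the spectrum is closed, so its closure is too; and for lambda not in the closure, (D - lambda I) has bounded inverse (the diagonal entries 1/(d_n - lambda) are bounded). For our sequence d_n = 21 + 16/n, n = 1, 2, 3, ...:
  - {d_n} = {21 + 16/n : n ≥ 1}; the only limit point is 21
  - closure = {21 + 16/n : n ≥ 1} ∪ {21}
For the norm: a diagonal operator has ||D|| = sup_n |d_n|. Here d_n = 21 + 16/n is positive and decreasing, so sup_n |d_n| = d_1 = 21 + 16 = 37. So ||D|| = 37.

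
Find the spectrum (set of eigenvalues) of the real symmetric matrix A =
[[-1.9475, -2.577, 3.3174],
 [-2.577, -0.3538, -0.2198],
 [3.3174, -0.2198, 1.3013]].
sigma(A) ≈ {-5, 0, 4}

A is real symmetric, so its spectrum consists of real eigenvalues. Expanding the characteristic polynomial of the displayed matrix gives
  det(λ I - A) = p(λ) = λ^3 + (1)λ^2 + (-20)λ + (0).
Solving p(λ) = 0 yields eigenvalues ≈ -5, 0, 4. (A is shown rounded to 4 decimals, so these recover the underlying integer eigenvalues to within that precision.)
Verification: the trace of A = -1 equals the sum of eigenvalues -1, and det(A) ≈ 0.0006 matches the eigenvalue product 0.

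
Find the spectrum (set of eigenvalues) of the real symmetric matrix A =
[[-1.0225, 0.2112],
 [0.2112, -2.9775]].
sigma(A) ≈ {-3, -1}

A is real symmetric, so its spectrum consists of real eigenvalues. Expanding the characteristic polynomial of the displayed matrix gives
  det(λ I - A) = p(λ) = λ^2 + (4)λ + (3).
Solving p(λ) = 0 yields eigenvalues ≈ -3, -1. (A is shown rounded to 4 decimals, so these recover the underlying integer eigenvalues to within that precision.)
Verification: the trace of A = -4 equals the sum of eigenvalues -4, and det(A) ≈ 2.9999 matches the eigenvalue product 3.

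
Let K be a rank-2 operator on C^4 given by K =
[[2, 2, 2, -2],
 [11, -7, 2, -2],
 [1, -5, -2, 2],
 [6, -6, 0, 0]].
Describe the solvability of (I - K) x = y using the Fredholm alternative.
(I - K) is invertible (det(I - K) = -10 ≠ 0), so for every y in C^4 the equation (I - K) x = y has a unique solution.

K has rank 2 and factors as K = U V^T = u1 v1^T + u2 v2^T with u1 = (0, 3, 1, 2), v1 = (3, -3, 0, 0), u2 = (1, 1, -1, 0), v2 = (2, 2, 2, -2) (multiplying out reproduces the displayed K). The nonzero eigenvalues of U V^T coincide with those of the 2 x 2 matrix G = V^T U = [[v1·u1, v1·u2], [v2·u1, v2·u2]] = [[-9, 0], [4, 2]], and by the Sylvester determinant identity det(I_4 - U V^T) = det(I_2 - V^T U) = det([[10, 0], [-4, -1]]) = (10)(-1) - (0)(-4) = -10. (Direct check: I - K =
[[-1, -2, -2, 2],
 [-11, 8, -2, 2],
 [-1, 5, 3, -2],
 [-6, 6, 0, 1]]
has determinant -10.) The finite-dimensional Fredholm alternative says: either (I - K) is invertible, or ker(I - K) ≠ {0} and then range(I - K) = ker((I - K)^*)^⊥, with dim ker(I - K) = dim ker((I - K)^*). Since det(I - K) ≠ 0, 1 is not an eigenvalue of K and ker(I - K) = {0}, so we are in the first case: for every y there is a unique x = (I - K)^(-1) y. (Explicitly, by the Woodbury identity, (I - U V^T)^(-1) = I + U (I_2 - G)^(-1) V^T.)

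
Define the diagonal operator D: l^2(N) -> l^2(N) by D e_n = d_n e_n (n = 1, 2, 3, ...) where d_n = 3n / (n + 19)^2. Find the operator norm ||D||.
||D|| = 3/76 (attained at n = 19)

For D diagonal, ||D|| = sup_n |d_n|. Treat f(x) = 3x / (x + 19)^2 for real x > 0. By the quotient rule, f'(x) = 3(19 - x)/(x + 19)^3, which is positive for x < 19 and negative for x > 19. So f has a unique maximum at x = 19, and since 19 is a positive integer, the supremum over n ≥ 1 is attained at n = 19: d_19 = 3·19/(19 + 19)^2 = 3·19/1444 = 3/76. Hence ||D|| = 3/76.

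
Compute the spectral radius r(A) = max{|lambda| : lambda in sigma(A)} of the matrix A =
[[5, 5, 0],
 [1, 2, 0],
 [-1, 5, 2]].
r(A) = (7 + sqrt(29))/2 ≈ 6.1926

The eigenvalues of A are the roots of its characteristic polynomial. With M = A (coefficients from the trace, the sum of principal 2x2 minors, and det A):
  p(λ) = det(λ I - M) = λ^3 - 9λ^2 + 19λ - 10.
By the rational root theorem any rational root is an integer divisor of 10. Testing λ = 2: p(2) = 8 - 36 + 38 - 10 = 0, so λ = 2 is a root. Dividing out (λ - 2) leaves p(λ) = (λ - 2)(λ^2 - 7λ + 5). For λ^2 - 7λ + 5 the discriminant is 29. It is nonnegative but not a perfect square, so the roots are real and irrational: λ = (7 ± sqrt(29))/2 ≈ 6.1926, 0.8074.
Thus the eigenvalues (to 4 decimals) are 6.1926 (modulus 6.1926); 0.8074 (modulus 0.8074); 2 (modulus 2). The spectral radius is the largest modulus: r(A) = (7 + sqrt(29))/2 ≈ 6.1926. (Cross-check: r(A) ≤ ||A||_2 ≈ 8.2021; equality holds whenever A is normal, though it can also hold for some non-normal A.)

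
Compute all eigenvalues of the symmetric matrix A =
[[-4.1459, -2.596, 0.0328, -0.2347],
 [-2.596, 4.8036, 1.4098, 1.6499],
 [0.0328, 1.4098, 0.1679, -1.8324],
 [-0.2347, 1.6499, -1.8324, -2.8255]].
sigma(A) ≈ {-5, -4, 1, 6}

A is real symmetric, so its spectrum consists of real eigenvalues. Expanding the characteristic polynomial of the displayed matrix gives
  det(λ I - A) = p(λ) = λ^4 + (2)λ^3 + (-37)λ^2 + (-86)λ + (120).
Solving p(λ) = 0 yields eigenvalues ≈ -5, -4, 1, 6. (A is shown rounded to 4 decimals, so these recover the underlying integer eigenvalues to within that precision.)
Verification: the trace of A = -2 equals the sum of eigenvalues -2, and det(A) ≈ 119.9991 matches the eigenvalue product 120.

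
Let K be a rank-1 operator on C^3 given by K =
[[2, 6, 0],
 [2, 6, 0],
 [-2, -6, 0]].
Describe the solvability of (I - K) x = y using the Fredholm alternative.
(I - K) is invertible (det(I - K) = -7 ≠ 0), so for every y in C^3 the equation (I - K) x = y has a unique solution.

K has rank 1, so it is an outer product K = u v^T: every row of K is a multiple of one row vector. Reading off the entries, u = (2, 2, -2) and v = (1, 3, 0) (row i of K equals u_i·v^T). A rank-one matrix u v^T satisfies K u = u (v·u) and kills the (2)-dimensional subspace v^⊥, so its characteristic polynomial is lambda^2 (lambda - v·u) with v·u = tr K = 8. Hence the eigenvalues of I - K are 1 (multiplicity 2) and 1 - (8) = -7, so det(I - K) = -7. (Direct check: I - K =
[[-1, -6, 0],
 [-2, -5, 0],
 [2, 6, 1]]
has determinant -7.) The finite-dimensional Fredholm alternative says: either (I - K) is invertible, or ker(I - K) ≠ {0} and then range(I - K) = ker((I - K)^*)^⊥, with dim ker(I - K) = dim ker((I - K)^*). Since det(I - K) ≠ 0, 1 is not an eigenvalue of K and ker(I - K) = {0}, so we are in the first case: for every y there is a unique x = (I - K)^(-1) y. Explicitly, by the Sherman–Morrison formula, (I - u v^T)^(-1) = I + u v^T/(1 - v·u), i.e. (I - K)^(-1) = I + K/(-7).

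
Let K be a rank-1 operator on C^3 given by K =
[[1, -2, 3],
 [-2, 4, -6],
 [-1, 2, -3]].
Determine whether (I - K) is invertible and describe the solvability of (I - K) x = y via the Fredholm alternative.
(I - K) is invertible (det(I - K) = -1 ≠ 0), so for every y in C^3 the equation (I - K) x = y has a unique solution.

K has rank 1, so it is an outer product K = u v^T: every row of K is a multiple of one row vector. Reading off the entries, u = (-1, 2, 1) and v = (-1, 2, -3) (row i of K equals u_i·v^T). A rank-one matrix u v^T satisfies K u = u (v·u) and kills the (2)-dimensional subspace v^⊥, so its characteristic polynomial is lambda^2 (lambda - v·u) with v·u = tr K = 2. Hence the eigenvalues of I - K are 1 (multiplicity 2) and 1 - (2) = -1, so det(I - K) = -1. (Direct check: I - K =
[[0, 2, -3],
 [2, -3, 6],
 [1, -2, 4]]
has determinant -1.) The finite-dimensional Fredholm alternative says: either (I - K) is invertible, or ker(I - K) ≠ {0} and then range(I - K) = ker((I - K)^*)^⊥, with dim ker(I - K) = dim ker((I - K)^*). Since det(I - K) ≠ 0, 1 is not an eigenvalue of K and ker(I - K) = {0}, so we are in the first case: for every y there is a unique x = (I - K)^(-1) y. Explicitly, by the Sherman–Morrison formula, (I - u v^T)^(-1) = I + u v^T/(1 - v·u), i.e. (I - K)^(-1) = I - K.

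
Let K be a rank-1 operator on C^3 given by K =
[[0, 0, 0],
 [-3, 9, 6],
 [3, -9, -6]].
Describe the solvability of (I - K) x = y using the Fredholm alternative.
(I - K) is invertible (det(I - K) = -2 ≠ 0), so for every y in C^3 the equation (I - K) x = y has a unique solution.

K has rank 1, so it is an outer product K = u v^T: every row of K is a multiple of one row vector. Reading off the entries, u = (0, 3, -3) and v = (-1, 3, 2) (row i of K equals u_i·v^T). A rank-one matrix u v^T satisfies K u = u (v·u) and kills the (2)-dimensional subspace v^⊥, so its characteristic polynomial is lambda^2 (lambda - v·u) with v·u = tr K = 3. Hence the eigenvalues of I - K are 1 (multiplicity 2) and 1 - (3) = -2, so det(I - K) = -2. (Direct check: I - K =
[[1, 0, 0],
 [3, -8, -6],
 [-3, 9, 7]]
has determinant -2.) The finite-dimensional Fredholm alternative says: either (I - K) is invertible, or ker(I - K) ≠ {0} and then range(I - K) = ker((I - K)^*)^⊥, with dim ker(I - K) = dim ker((I - K)^*). Since det(I - K) ≠ 0, 1 is not an eigenvalue of K and ker(I - K) = {0}, so we are in the first case: for every y there is a unique x = (I - K)^(-1) y. Explicitly, by the Sherman–Morrison formula, (I - u v^T)^(-1) = I + u v^T/(1 - v·u), i.e. (I - K)^(-1) = I + K/(-2).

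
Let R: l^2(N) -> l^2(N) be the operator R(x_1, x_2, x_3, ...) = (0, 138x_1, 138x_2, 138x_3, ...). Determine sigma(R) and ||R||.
sigma(R) = closed disk {z in C : |z| ≤ 138}; ||R|| = 138

Note R = 138·U where U is the unit right shift (U x)_k = x_{k-1} (with x_0 := 0); so ||R|| = 138||U|| and sigma(R) = 138·sigma(U). ||R x||^2 = sum_{k≥1} |138x_k|^2 = 19044||x||^2, so ||R|| = 138 and sigma(R) ⊂ {|z| ≤ 138}. For any |lambda| < 138, the equation (R - lambda I) x = 0 forces x_1 = 0, then 138x_k = lambda x_{k+1} ⇒ x = 0, so R has no eigenvalues. But (R - lambda I) is not surjective for |lambda| < 138: solving (R - lambda I) x = e_1 would require x_n proportional to (lambda/138)^(-n), which is not in l^2. So every |lambda| < 138 lies in the residual spectrum. The boundary |lambda| = 138 is in the approximate point spectrum (the spectrum is closed). Hence sigma(R) is the closed disk of radius 138.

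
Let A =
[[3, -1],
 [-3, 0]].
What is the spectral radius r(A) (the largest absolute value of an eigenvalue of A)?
r(A) = (3 + sqrt(21))/2 ≈ 3.7913

The eigenvalues of A are the roots of its characteristic polynomial. With M = A (coefficients from the trace and determinant):
  p(λ) = det(λ I - M) = λ^2 - 3λ - 3.
For λ^2 - 3λ - 3 the discriminant is 21. It is nonnegative but not a perfect square, so the roots are real and irrational: λ = (3 ± sqrt(21))/2 ≈ 3.7913, -0.7913.
Thus the eigenvalues (to 4 decimals) are 3.7913 (modulus 3.7913); -0.7913 (modulus 0.7913). The spectral radius is the largest modulus: r(A) = (3 + sqrt(21))/2 ≈ 3.7913. (Cross-check: r(A) ≤ ||A||_2 ≈ 4.3028; equality holds whenever A is normal, though it can also hold for some non-normal A.)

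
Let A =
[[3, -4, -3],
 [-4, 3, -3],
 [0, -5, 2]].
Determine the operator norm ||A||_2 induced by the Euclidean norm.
||A||_2 ≈ 8.1153 (= sqrt(largest eigenvalue of A^T A))

||A||_2 = sigma_max(A) = sqrt(lambda_max(A^T A)). Form the symmetric matrix M = A^T A =
[[25, -24, 3],
 [-24, 50, -7],
 [3, -7, 22]].
Its characteristic polynomial (trace, sum of principal 2x2 minors, determinant of M give the coefficients) is
  p(λ) = det(λ I - M) = λ^3 - 97λ^2 + 2266λ - 14161.
No integer candidate from the rational root theorem (±divisors of 14161) is a root, so the roots are irrational. The cubic discriminant is Δ = 686715737 > 0, so there are three distinct real roots. p(10) = -201 and p(11) = 359 have opposite signs, so a root lies in (10, 11); Newton's method refines it to λ ≈ 10.3329. p(20) = 359 and p(21) = -91 have opposite signs, so a root lies in (20, 21); Newton's method refines it to λ ≈ 20.8098. p(65) = -2071 and p(66) = 359 have opposite signs, so a root lies in (65, 66); Newton's method refines it to λ ≈ 65.8573. Check (Vieta): the three roots sum to 97, matching tr M = 97.
So the eigenvalues of A^T A are ≈ 10.3329, 20.8098, 65.8573 (all ≥ 0, as they must be for A^T A). The largest is λ_max ≈ 65.8573, hence ||A||_2 = sqrt(λ_max) ≈ 8.1153.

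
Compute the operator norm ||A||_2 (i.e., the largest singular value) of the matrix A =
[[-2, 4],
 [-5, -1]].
||A||_2 = sqrt((46 + sqrt(180))/2) ≈ 5.4505 (= sqrt(largest eigenvalue of A^T A))

||A||_2 = sigma_max(A) = sqrt(lambda_max(A^T A)). Form the symmetric matrix M = A^T A =
[[29, -3],
 [-3, 17]].
Its characteristic polynomial (trace, determinant of M give the coefficients) is
  p(λ) = det(λ I - M) = λ^2 - 46λ + 484.
For λ^2 - 46λ + 484 the discriminant is 180. It is nonnegative but not a perfect square, so the roots are real and irrational: λ = (46 ± sqrt(180))/2 ≈ 29.7082, 16.2918.
So the eigenvalues of A^T A are ≈ 16.2918, 29.7082 (all ≥ 0, as they must be for A^T A). The largest is λ_max = (46 + sqrt(180))/2 ≈ 29.7082, hence ||A||_2 = sqrt(λ_max) = sqrt((46 + sqrt(180))/2) ≈ 5.4505.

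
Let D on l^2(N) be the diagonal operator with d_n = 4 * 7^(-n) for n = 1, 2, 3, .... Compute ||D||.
||D|| = 4/7 (attained at n = 1)

For D diagonal, ||D|| = sup_n |d_n|. The sequence d_n = 4 * 7^(-n) is positive and strictly decreasing (ratio 7^(-1) < 1), so the supremum is d_1 = 4/7. Hence ||D|| = 4/7.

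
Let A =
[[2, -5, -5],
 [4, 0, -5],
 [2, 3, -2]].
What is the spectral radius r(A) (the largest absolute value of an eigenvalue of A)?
r(A) ≈ 6.4215

The eigenvalues of A are the roots of its characteristic polynomial. With M = A (coefficients from the trace, the sum of principal 2x2 minors, and det A):
  p(λ) = det(λ I - M) = λ^3 + 41λ + 20.
No integer candidate from the rational root theorem (±divisors of 20) is a root, so the roots are irrational. The cubic discriminant is Δ = -286484 < 0, so there is one real root and a complex-conjugate pair. p(-1) = -22 and p(0) = 20 have opposite signs, so a root lies in (-1, 0); Newton's method refines it to λ ≈ -0.485. Dividing out (λ - (-0.485)) leaves approximately λ^2 - 0.485λ + 41.2352. For λ^2 - 0.485λ + 41.2352 the discriminant is -164.7057. It is negative, so the remaining roots are the complex-conjugate pair λ ≈ 0.2425 ± 6.4169i. Their product equals the constant term, so |λ|^2 ≈ 41.2352 and |λ| ≈ 6.4215.
Thus the eigenvalues (to 4 decimals) are -0.485 (modulus 0.485); 0.2425 ± 6.4169i (modulus 6.4215). The spectral radius is the largest modulus: r(A) ≈ 6.4215. (Cross-check: r(A) ≤ ||A||_2 ≈ 9.1072; equality holds whenever A is normal, though it can also hold for some non-normal A.)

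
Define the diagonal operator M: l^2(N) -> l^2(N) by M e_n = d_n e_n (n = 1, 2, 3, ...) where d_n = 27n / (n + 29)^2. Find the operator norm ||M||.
||M|| = 27/116 (attained at n = 29)

For M diagonal, ||M|| = sup_n |d_n|. Treat f(x) = 27x / (x + 29)^2 for real x > 0. By the quotient rule, f'(x) = 27(29 - x)/(x + 29)^3, which is positive for x < 29 and negative for x > 29. So f has a unique maximum at x = 29, and since 29 is a positive integer, the supremum over n ≥ 1 is attained at n = 29: d_29 = 27·29/(29 + 29)^2 = 27·29/3364 = 27/116. Hence ||M|| = 27/116.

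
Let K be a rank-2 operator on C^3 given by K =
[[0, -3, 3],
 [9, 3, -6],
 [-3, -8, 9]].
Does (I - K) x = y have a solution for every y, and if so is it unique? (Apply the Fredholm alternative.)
(I - K) is invertible (det(I - K) = 4 ≠ 0), so for every y in C^3 the equation (I - K) x = y has a unique solution.

K has rank 2 and factors as K = U V^T = u1 v1^T + u2 v2^T with u1 = (0, -3, 1), v1 = (-3, 1, 0), u2 = (1, -2, 3), v2 = (0, -3, 3) (multiplying out reproduces the displayed K). The nonzero eigenvalues of U V^T coincide with those of the 2 x 2 matrix G = V^T U = [[v1·u1, v1·u2], [v2·u1, v2·u2]] = [[-3, -5], [12, 15]], and by the Sylvester determinant identity det(I_3 - U V^T) = det(I_2 - V^T U) = det([[4, 5], [-12, -14]]) = (4)(-14) - (5)(-12) = 4. (Direct check: I - K =
[[1, 3, -3],
 [-9, -2, 6],
 [3, 8, -8]]
has determinant 4.) The finite-dimensional Fredholm alternative says: either (I - K) is invertible, or ker(I - K) ≠ {0} and then range(I - K) = ker((I - K)^*)^⊥, with dim ker(I - K) = dim ker((I - K)^*). Since det(I - K) ≠ 0, 1 is not an eigenvalue of K and ker(I - K) = {0}, so we are in the first case: for every y there is a unique x = (I - K)^(-1) y. (Explicitly, by the Woodbury identity, (I - U V^T)^(-1) = I + U (I_2 - G)^(-1) V^T.)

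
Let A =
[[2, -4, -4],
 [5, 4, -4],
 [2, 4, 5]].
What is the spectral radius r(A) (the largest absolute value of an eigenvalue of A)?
r(A) ≈ 7.7597

The eigenvalues of A are the roots of its characteristic polynomial. With M = A (coefficients from the trace, the sum of principal 2x2 minors, and det A):
  p(λ) = det(λ I - M) = λ^3 - 11λ^2 + 82λ - 156.
No integer candidate from the rational root theorem (±divisors of 156) is a root, so the roots are irrational. The cubic discriminant is Δ = -346668 < 0, so there is one real root and a complex-conjugate pair. p(2) = -28 and p(3) = 18 have opposite signs, so a root lies in (2, 3); Newton's method refines it to λ ≈ 2.5908. Dividing out (λ - (2.5908)) leaves approximately λ^2 - 8.4092λ + 60.2136. For λ^2 - 8.4092λ + 60.2136 the discriminant is -170.1393. It is negative, so the remaining roots are the complex-conjugate pair λ ≈ 4.2046 ± 6.5219i. Their product equals the constant term, so |λ|^2 ≈ 60.2136 and |λ| ≈ 7.7597.
Thus the eigenvalues (to 4 decimals) are 2.5908 (modulus 2.5908); 4.2046 ± 6.5219i (modulus 7.7597). The spectral radius is the largest modulus: r(A) ≈ 7.7597. (Cross-check: r(A) ≤ ||A||_2 ≈ 8.5503; equality holds whenever A is normal, though it can also hold for some non-normal A.)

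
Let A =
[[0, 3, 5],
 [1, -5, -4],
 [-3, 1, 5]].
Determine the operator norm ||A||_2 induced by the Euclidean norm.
||A||_2 ≈ 9.9016 (= sqrt(largest eigenvalue of A^T A))

||A||_2 = sigma_max(A) = sqrt(lambda_max(A^T A)). Form the symmetric matrix M = A^T A =
[[10, -8, -19],
 [-8, 35, 40],
 [-19, 40, 66]].
Its characteristic polynomial (trace, sum of principal 2x2 minors, determinant of M give the coefficients) is
  p(λ) = det(λ I - M) = λ^3 - 111λ^2 + 1295λ - 2401.
No integer candidate from the rational root theorem (±divisors of 2401) is a root, so the roots are irrational. The cubic discriminant is Δ = 4897629184 > 0, so there are three distinct real roots. p(2) = -247 and p(3) = 512 have opposite signs, so a root lies in (2, 3); Newton's method refines it to λ ≈ 2.2969. p(10) = 449 and p(11) = -256 have opposite signs, so a root lies in (10, 11); Newton's method refines it to λ ≈ 10.6621. p(98) = -343 and p(99) = 8192 have opposite signs, so a root lies in (98, 99); Newton's method refines it to λ ≈ 98.041. Check (Vieta): the three roots sum to 111, matching tr M = 111.
So the eigenvalues of A^T A are ≈ 2.2969, 10.6621, 98.041 (all ≥ 0, as they must be for A^T A). The largest is λ_max ≈ 98.041, hence ||A||_2 = sqrt(λ_max) ≈ 9.9016.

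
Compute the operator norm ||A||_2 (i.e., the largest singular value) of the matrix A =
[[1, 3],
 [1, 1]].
||A||_2 = sqrt((12 + sqrt(128))/2) ≈ 3.4142 (= sqrt(largest eigenvalue of A^T A))

||A||_2 = sigma_max(A) = sqrt(lambda_max(A^T A)). Form the symmetric matrix M = A^T A =
[[2, 4],
 [4, 10]].
Its characteristic polynomial (trace, determinant of M give the coefficients) is
  p(λ) = det(λ I - M) = λ^2 - 12λ + 4.
For λ^2 - 12λ + 4 the discriminant is 128. It is nonnegative but not a perfect square, so the roots are real and irrational: λ = (12 ± sqrt(128))/2 ≈ 11.6569, 0.3431.
So the eigenvalues of A^T A are ≈ 0.3431, 11.6569 (all ≥ 0, as they must be for A^T A). The largest is λ_max = (12 + sqrt(128))/2 ≈ 11.6569, hence ||A||_2 = sqrt(λ_max) = sqrt((12 + sqrt(128))/2) ≈ 3.4142.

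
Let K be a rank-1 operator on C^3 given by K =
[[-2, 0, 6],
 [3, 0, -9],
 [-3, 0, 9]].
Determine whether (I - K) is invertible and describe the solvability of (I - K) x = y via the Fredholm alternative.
(I - K) is invertible (det(I - K) = -6 ≠ 0), so for every y in C^3 the equation (I - K) x = y has a unique solution.

K has rank 1, so it is an outer product K = u v^T: every row of K is a multiple of one row vector. Reading off the entries, u = (-2, 3, -3) and v = (1, 0, -3) (row i of K equals u_i·v^T). A rank-one matrix u v^T satisfies K u = u (v·u) and kills the (2)-dimensional subspace v^⊥, so its characteristic polynomial is lambda^2 (lambda - v·u) with v·u = tr K = 7. Hence the eigenvalues of I - K are 1 (multiplicity 2) and 1 - (7) = -6, so det(I - K) = -6. (Direct check: I - K =
[[3, 0, -6],
 [-3, 1, 9],
 [3, 0, -8]]
has determinant -6.) The finite-dimensional Fredholm alternative says: either (I - K) is invertible, or ker(I - K) ≠ {0} and then range(I - K) = ker((I - K)^*)^⊥, with dim ker(I - K) = dim ker((I - K)^*). Since det(I - K) ≠ 0, 1 is not an eigenvalue of K and ker(I - K) = {0}, so we are in the first case: for every y there is a unique x = (I - K)^(-1) y. Explicitly, by the Sherman–Morrison formula, (I - u v^T)^(-1) = I + u v^T/(1 - v·u), i.e. (I - K)^(-1) = I + K/(-6).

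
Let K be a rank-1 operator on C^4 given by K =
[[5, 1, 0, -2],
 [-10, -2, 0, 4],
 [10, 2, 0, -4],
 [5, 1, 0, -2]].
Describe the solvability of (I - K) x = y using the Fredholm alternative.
(I - K) is singular (det(I - K) = 0, i.e. 1 ∈ sigma(K)). (I - K) x = y is solvable iff y ⊥ ker((I - K)^*) = span{(5, 1, 0, -2)}, i.e. iff 5y_1 + y_2 - 2y_4 = 0. When solvable, the solutions are x = y + c·(1, -2, 2, 1), c arbitrary (ker(I - K) = span{(1, -2, 2, 1)}, dimension 1).

K has rank 1, so it is an outer product K = u v^T: every row of K is a multiple of one row vector. Reading off the entries, u = (1, -2, 2, 1) and v = (5, 1, 0, -2) (row i of K equals u_i·v^T). A rank-one matrix u v^T satisfies K u = u (v·u) and kills the (3)-dimensional subspace v^⊥, so its characteristic polynomial is lambda^3 (lambda - v·u) with v·u = tr K = 1. Hence the eigenvalues of I - K are 1 (multiplicity 3) and 1 - (1) = 0, so det(I - K) = 0. (Direct check: I - K =
[[-4, -1, 0, 2],
 [10, 3, 0, -4],
 [-10, -2, 1, 4],
 [-5, -1, 0, 3]]
has determinant 0.) So 1 is an eigenvalue of K and (I - K) is not invertible. The finite-dimensional Fredholm alternative says: either (I - K) is invertible, or ker(I - K) ≠ {0} and then range(I - K) = ker((I - K)^*)^⊥, with dim ker(I - K) = dim ker((I - K)^*). We are in the second case, so we need both kernels. Kernel of I - K: (I - K) u = u - u (v·u) = u - u = 0, so ker(I - K) = span{u} = span{(1, -2, 2, 1)} (it is exactly 1-dimensional because rank(I - K) = 3). Kernel of the adjoint: K is real, so (I - K)^* = I - K^T = I - v u^T, and (I - v u^T) v = v - v (u·v) = 0; hence ker((I - K)^*) = span{v} = span{(5, 1, 0, -2)}. Therefore (I - K) x = y is solvable iff <y, v> = 0, i.e. iff 5y_1 + y_2 - 2y_4 = 0. When this holds, K y = u (v·y) = 0, so (I - K) y = y and x = y is a particular solution; the full solution set is the line x = y + c·u = y + c·(1, -2, 2, 1), c ∈ C.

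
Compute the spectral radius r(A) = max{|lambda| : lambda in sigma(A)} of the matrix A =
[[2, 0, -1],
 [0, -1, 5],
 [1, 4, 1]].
r(A) ≈ 4.5233

The eigenvalues of A are the roots of its characteristic polynomial. With M = A (coefficients from the trace, the sum of principal 2x2 minors, and det A):
  p(λ) = det(λ I - M) = λ^3 - 2λ^2 - 20λ + 43.
No integer candidate from the rational root theorem (±divisors of 43) is a root, so the roots are irrational. The cubic discriminant is Δ = 16013 > 0, so there are three distinct real roots. p(-5) = -32 and p(-4) = 27 have opposite signs, so a root lies in (-5, -4); Newton's method refines it to λ ≈ -4.5233. p(2) = 3 and p(3) = -8 have opposite signs, so a root lies in (2, 3); Newton's method refines it to λ ≈ 2.1978. p(4) = -5 and p(5) = 18 have opposite signs, so a root lies in (4, 5); Newton's method refines it to λ ≈ 4.3255. Check (Vieta): the three roots sum to 2, matching tr M = 2.
Thus the eigenvalues (to 4 decimals) are -4.5233 (modulus 4.5233); 2.1978 (modulus 2.1978); 4.3255 (modulus 4.3255). The spectral radius is the largest modulus: r(A) ≈ 4.5233. (Cross-check: r(A) ≤ ||A||_2 ≈ 5.2146; equality holds whenever A is normal, though it can also hold for some non-normal A.)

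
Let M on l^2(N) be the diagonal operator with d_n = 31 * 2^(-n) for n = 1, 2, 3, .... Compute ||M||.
||M|| = 31/2 (attained at n = 1)

For M diagonal, ||M|| = sup_n |d_n|. The sequence d_n = 31 * 2^(-n) is positive and strictly decreasing (ratio 2^(-1) < 1), so the supremum is d_1 = 31/2. Hence ||M|| = 31/2.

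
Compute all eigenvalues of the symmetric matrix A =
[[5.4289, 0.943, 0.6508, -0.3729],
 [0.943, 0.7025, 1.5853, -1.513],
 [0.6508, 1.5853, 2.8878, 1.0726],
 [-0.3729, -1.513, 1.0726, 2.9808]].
sigma(A) ≈ {-1, 3, 4, 6}

A is real symmetric, so its spectrum consists of real eigenvalues. Expanding the characteristic polynomial of the displayed matrix gives
  det(λ I - A) = p(λ) = λ^4 + (-12)λ^3 + (41)λ^2 + (-18)λ + (-72.0012).
Solving p(λ) = 0 yields eigenvalues ≈ -1, 3, 4, 6. (A is shown rounded to 4 decimals, so these recover the underlying integer eigenvalues to within that precision.)
Verification: the trace of A = 12 equals the sum of eigenvalues 12, and det(A) ≈ -72.0012 matches the eigenvalue product -72.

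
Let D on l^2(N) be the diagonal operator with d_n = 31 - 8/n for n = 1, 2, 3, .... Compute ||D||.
||D|| = 31

For a diagonal operator on l^2 with entries d_n, ||D|| = sup_n |d_n|. Here d_1 = 23, d_2 = 27, ..., and d_n = 31 - 8/n increases monotonically toward 31. All terms lie in [23, 31), so |d_n| = d_n and the supremum is the limit 31, which is not attained by any individual d_n. Hence ||D|| = 31.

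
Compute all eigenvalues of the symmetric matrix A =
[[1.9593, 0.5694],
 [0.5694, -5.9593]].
sigma(A) ≈ {-6, 2}

A is real symmetric, so its spectrum consists of real eigenvalues. Expanding the characteristic polynomial of the displayed matrix gives
  det(λ I - A) = p(λ) = λ^2 + (4)λ + (-12).
Solving p(λ) = 0 yields eigenvalues ≈ -6, 2. (A is shown rounded to 4 decimals, so these recover the underlying integer eigenvalues to within that precision.)
Verification: the trace of A = -4 equals the sum of eigenvalues -4, and det(A) ≈ -12.0003 matches the eigenvalue product -12.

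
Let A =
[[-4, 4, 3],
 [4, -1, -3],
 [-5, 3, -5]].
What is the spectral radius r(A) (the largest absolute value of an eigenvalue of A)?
r(A) ≈ 7.6333

The eigenvalues of A are the roots of its characteristic polynomial. With M = A (coefficients from the trace, the sum of principal 2x2 minors, and det A):
  p(λ) = det(λ I - M) = λ^3 + 10λ^2 + 37λ - 105.
No integer candidate from the rational root theorem (±divisors of 105) is a root, so the roots are irrational. The cubic discriminant is Δ = -642687 < 0, so there is one real root and a complex-conjugate pair. p(1) = -57 and p(2) = 17 have opposite signs, so a root lies in (1, 2); Newton's method refines it to λ ≈ 1.802. Dividing out (λ - (1.802)) leaves approximately λ^2 + 11.802λ + 58.2676. For λ^2 + 11.802λ + 58.2676 the discriminant is -93.7825. It is negative, so the remaining roots are the complex-conjugate pair λ ≈ -5.901 ± 4.8421i. Their product equals the constant term, so |λ|^2 ≈ 58.2676 and |λ| ≈ 7.6333.
Thus the eigenvalues (to 4 decimals) are 1.802 (modulus 1.802); -5.901 ± 4.8421i (modulus 7.6333). The spectral radius is the largest modulus: r(A) ≈ 7.6333. (Cross-check: r(A) ≤ ||A||_2 ≈ 8.933; equality holds whenever A is normal, though it can also hold for some non-normal A.)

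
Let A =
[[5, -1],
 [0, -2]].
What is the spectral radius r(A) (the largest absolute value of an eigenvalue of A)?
r(A) = 5

The eigenvalues of A are the roots of its characteristic polynomial. With M = A (coefficients from the trace and determinant):
  p(λ) = det(λ I - M) = λ^2 - 3λ - 10.
For λ^2 - 3λ - 10 the discriminant is 49. It is a perfect square (7^2), so the roots are rational: λ = (3 ± 7)/2 = 5, -2.
Thus the eigenvalues (to 4 decimals) are 5 (modulus 5); -2 (modulus 2). The spectral radius is the largest modulus: r(A) = 5. (Cross-check: r(A) ≤ ||A||_2 ≈ 5.1167; equality holds whenever A is normal, though it can also hold for some non-normal A.)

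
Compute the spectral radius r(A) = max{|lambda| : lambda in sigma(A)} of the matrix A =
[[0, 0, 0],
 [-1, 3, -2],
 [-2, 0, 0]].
r(A) = 3

The eigenvalues of A are the roots of its characteristic polynomial. With M = A (coefficients from the trace, the sum of principal 2x2 minors, and det A):
  p(λ) = det(λ I - M) = λ^3 - 3λ^2.
The constant term is 0, so λ = 0 is a root. Dividing out λ leaves p(λ) = λ(λ^2 - 3λ). For λ^2 - 3λ the discriminant is 9. It is a perfect square (3^2), so the roots are rational: λ = (3 ± 3)/2 = 3, 0.
Thus the eigenvalues (to 4 decimals) are 3 (modulus 3); 0 (modulus 0). The spectral radius is the largest modulus: r(A) = 3. (Cross-check: r(A) ≤ ||A||_2 ≈ 3.7928; equality holds whenever A is normal, though it can also hold for some non-normal A.)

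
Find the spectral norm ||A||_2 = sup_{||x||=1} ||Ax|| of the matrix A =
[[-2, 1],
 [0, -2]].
||A||_2 = sqrt((9 + sqrt(17))/2) ≈ 2.5616 (= sqrt(largest eigenvalue of A^T A))

||A||_2 = sigma_max(A) = sqrt(lambda_max(A^T A)). Form the symmetric matrix M = A^T A =
[[4, -2],
 [-2, 5]].
Its characteristic polynomial (trace, determinant of M give the coefficients) is
  p(λ) = det(λ I - M) = λ^2 - 9λ + 16.
For λ^2 - 9λ + 16 the discriminant is 17. It is nonnegative but not a perfect square, so the roots are real and irrational: λ = (9 ± sqrt(17))/2 ≈ 6.5616, 2.4384.
So the eigenvalues of A^T A are ≈ 2.4384, 6.5616 (all ≥ 0, as they must be for A^T A). The largest is λ_max = (9 + sqrt(17))/2 ≈ 6.5616, hence ||A||_2 = sqrt(λ_max) = sqrt((9 + sqrt(17))/2) ≈ 2.5616.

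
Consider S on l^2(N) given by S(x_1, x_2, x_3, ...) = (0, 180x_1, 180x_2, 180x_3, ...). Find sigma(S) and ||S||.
sigma(S) = closed disk {z in C : |z| ≤ 180}; ||S|| = 180

Note S = 180·U where U is the unit right shift (U x)_k = x_{k-1} (with x_0 := 0); so ||S|| = 180||U|| and sigma(S) = 180·sigma(U). ||S x||^2 = sum_{k≥1} |180x_k|^2 = 32400||x||^2, so ||S|| = 180 and sigma(S) ⊂ {|z| ≤ 180}. For any |lambda| < 180, the equation (S - lambda I) x = 0 forces x_1 = 0, then 180x_k = lambda x_{k+1} ⇒ x = 0, so S has no eigenvalues. But (S - lambda I) is not surjective for |lambda| < 180: solving (S - lambda I) x = e_1 would require x_n proportional to (lambda/180)^(-n), which is not in l^2. So every |lambda| < 180 lies in the residual spectrum. The boundary |lambda| = 180 is in the approximate point spectrum (the spectrum is closed). Hence sigma(S) is the closed disk of radius 180.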